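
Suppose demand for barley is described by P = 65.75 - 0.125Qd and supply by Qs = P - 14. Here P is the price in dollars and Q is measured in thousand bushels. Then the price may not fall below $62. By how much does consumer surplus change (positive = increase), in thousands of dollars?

-76

Rearranging demand gives Qd = 526 - 8P. In a free market, 526 - 8P = P - 14 gives the equilibrium P* = 60, Q* = 46.
The floor of 62 is above the equilibrium price 60, so it binds.
At P = 62: Qd = 526 - 8·62 = 30 and Qs = 62 - 14 = 48.
Consumer surplus without the control is ½ · (65.75 - 60) · 46 = 132.25.
With the floor, consumers buy 30 units at 62, so CS = ½ · (65.75 - 62) · 30 = 56.25.
Change in consumer surplus = 56.25 - 132.25 = -76.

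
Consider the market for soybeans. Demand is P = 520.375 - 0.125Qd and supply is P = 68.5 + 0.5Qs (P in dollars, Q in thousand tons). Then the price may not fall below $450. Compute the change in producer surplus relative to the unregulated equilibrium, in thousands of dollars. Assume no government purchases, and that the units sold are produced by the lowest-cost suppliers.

Rearranging demand gives Qd = 4163 - 8P; rearranging supply gives Qs = 2P - 137. In a free market, 4163 - 8P = 2P - 137 gives the equilibrium P* = 430, Q* = 723.
Since 450 > 430, the floor is binding.
At P = 450: Qd = 4163 - 8·450 = 563 and Qs = 2·450 - 137 = 763.
Producer surplus without the control is ½ · (430 - 68.5) · 723 = 130682.25.
With the floor, 563 units are sold at 450. The supply price at Q = 563 is 350, so PS = ½ · [(450 - 68.5) + (450 - 350)] · 563 = 135542.25.
Change in producer surplus = 135542.25 - 130682.25 = 4860.

4860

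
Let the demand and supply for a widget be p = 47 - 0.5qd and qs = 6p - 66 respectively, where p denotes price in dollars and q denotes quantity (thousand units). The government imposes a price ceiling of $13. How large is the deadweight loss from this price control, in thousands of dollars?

Rearranging demand gives qd = 94 - 2p. In a free market, 94 - 2p = 6p - 66 gives the equilibrium p* = 20, q* = 54.
Because the ceiling (13) lies below the market-clearing price, it is binding.
At p = 13: qd = 94 - 2·13 = 68 and qs = 6·13 - 66 = 12.
Quantity traded falls to 12. At q = 12 the demand price is (94 - 12)/2 = 41 and the supply price is (66 + 12)/6 = 13.
Deadweight loss = ½ · (41 - 13) · (54 - 12) = ½ · 28 · 42 = 588.

588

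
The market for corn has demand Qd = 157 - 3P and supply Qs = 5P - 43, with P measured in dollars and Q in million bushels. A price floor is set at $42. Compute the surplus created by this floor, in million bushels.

136

Setting quantity demanded equal to quantity supplied, 157 - 3P = 5P - 43, gives P* = 25 and Q* = 82.
The floor of 42 is above the equilibrium price 25, so it binds.
At P = 42: Qd = 157 - 3·42 = 31 and Qs = 5·42 - 43 = 167.
Surplus = Qs - Qd = 167 - 31 = 136.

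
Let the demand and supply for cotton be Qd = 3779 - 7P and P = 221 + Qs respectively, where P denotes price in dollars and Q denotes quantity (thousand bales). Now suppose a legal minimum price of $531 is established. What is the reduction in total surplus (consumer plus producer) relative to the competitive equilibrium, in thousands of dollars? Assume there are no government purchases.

26908

Rearranging supply gives Qs = P - 221. Without the control the market clears where 3779 - 7P = P - 221, i.e. P* = 500 and Q* = 279.
Because the floor (531) lies above the market-clearing price, it is binding.
At P = 531: Qd = 3779 - 7·531 = 62 and Qs = 531 - 221 = 310.
Quantity traded falls to 62. At Q = 62 the demand price is (3779 - 62)/7 = 531 and the supply price is 221 + 62 = 283.
Deadweight loss = ½ · (531 - 283) · (279 - 62) = ½ · 248 · 217 = 26908.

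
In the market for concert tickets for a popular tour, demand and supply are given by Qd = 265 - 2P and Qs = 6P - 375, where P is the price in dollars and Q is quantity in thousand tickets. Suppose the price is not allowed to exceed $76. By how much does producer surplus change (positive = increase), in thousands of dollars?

Equilibrium: 265 - 2P = 6P - 375, so 640 = 8P and P* = 80, Q* = 105.
Because the ceiling (76) lies below the market-clearing price, it is binding.
At P = 76: Qd = 265 - 2·76 = 113 and Qs = 6·76 - 375 = 81.
Producer surplus without the control is ½ · (80 - 62.5) · 105 = 918.75.
With the ceiling, producers sell 81 units at 76, so PS = ½ · (76 - 62.5) · 81 = 546.75.
Change in producer surplus = 546.75 - 918.75 = -372.

-372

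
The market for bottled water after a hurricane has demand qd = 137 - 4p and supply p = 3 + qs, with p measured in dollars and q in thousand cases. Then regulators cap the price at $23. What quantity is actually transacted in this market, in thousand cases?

20

Rearranging supply gives qs = p - 3. In a free market, 137 - 4p = p - 3 gives the equilibrium p* = 28, q* = 25.
Because the ceiling (23) lies below the market-clearing price, it is binding.
At p = 23: qd = 137 - 4·23 = 45 and qs = 23 - 3 = 20.
The quantity actually transacted is the short side, supply: 20.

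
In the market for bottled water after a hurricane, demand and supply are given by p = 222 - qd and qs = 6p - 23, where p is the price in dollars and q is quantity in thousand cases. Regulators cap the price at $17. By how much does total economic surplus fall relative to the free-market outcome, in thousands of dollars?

Rearranging demand gives qd = 222 - p. In a free market, 222 - p = 6p - 23 gives the equilibrium p* = 35, q* = 187.
Because the ceiling (17) lies below the market-clearing price, it is binding.
At p = 17: qd = 222 - 17 = 205 and qs = 6·17 - 23 = 79.
Quantity traded falls to 79. At q = 79 the demand price is 222 - 79 = 143 and the supply price is (23 + 79)/6 = 17.
Deadweight loss = ½ · (143 - 17) · (187 - 79) = ½ · 126 · 108 = 6804.

6804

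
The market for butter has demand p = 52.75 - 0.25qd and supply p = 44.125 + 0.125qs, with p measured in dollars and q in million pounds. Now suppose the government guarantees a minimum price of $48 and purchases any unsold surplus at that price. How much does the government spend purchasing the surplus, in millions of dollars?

576

Rearranging demand gives qd = 211 - 4p; rearranging supply gives qs = 8p - 353. Equilibrium: 211 - 4p = 8p - 353, so 564 = 12p and p* = 47, q* = 23.
Because the floor (48) lies above the market-clearing price, it is binding.
At p = 48: qd = 211 - 4·48 = 19 and qs = 8·48 - 353 = 31.
Surplus = qs - qd = 12.
Government expenditure = surplus × support price = 12 × 48 = 576.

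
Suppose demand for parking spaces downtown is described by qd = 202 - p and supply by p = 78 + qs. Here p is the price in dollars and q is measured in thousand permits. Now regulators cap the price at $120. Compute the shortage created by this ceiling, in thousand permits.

40

Rearranging supply gives qs = p - 78. In a free market, 202 - p = p - 78 gives the equilibrium p* = 140, q* = 62.
Since 120 < 140, the ceiling is binding.
At p = 120: qd = 202 - 120 = 82 and qs = 120 - 78 = 42.
Shortage = qd - qs = 82 - 42 = 40.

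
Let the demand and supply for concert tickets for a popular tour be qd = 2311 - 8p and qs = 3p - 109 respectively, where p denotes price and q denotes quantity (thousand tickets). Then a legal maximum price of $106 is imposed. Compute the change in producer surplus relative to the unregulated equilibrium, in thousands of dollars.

Equilibrium: 2311 - 8p = 3p - 109, so 2420 = 11p and p* = 220, q* = 551.
Because the ceiling (106) lies below the market-clearing price, it is binding.
At p = 106: qd = 2311 - 8·106 = 1463 and qs = 3·106 - 109 = 209.
Producer surplus without the control is ½ · (220 - 109/3) · 551 = 303601/6.
With the ceiling, producers sell 209 units at 106, so PS = ½ · (106 - 109/3) · 209 = 43681/6.
Change in producer surplus = 43681/6 - 303601/6 = -43320.

-43320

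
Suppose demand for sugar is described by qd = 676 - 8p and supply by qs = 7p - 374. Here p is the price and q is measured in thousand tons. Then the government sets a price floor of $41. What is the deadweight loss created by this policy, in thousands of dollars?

Without the control the market clears where 676 - 8p = 7p - 374, i.e. p* = 70 and q* = 116.
The floor of 41 is below the equilibrium price 70, so it is not binding; the market clears at p* = 70, q* = 116.
Since the control does not bind, no trades are prevented and deadweight loss is zero.

0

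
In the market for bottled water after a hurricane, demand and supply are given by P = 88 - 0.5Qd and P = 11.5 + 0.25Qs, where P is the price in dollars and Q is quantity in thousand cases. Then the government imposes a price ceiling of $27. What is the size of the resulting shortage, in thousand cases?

60

Rearranging demand gives Qd = 176 - 2P; rearranging supply gives Qs = 4P - 46. Without the control the market clears where 176 - 2P = 4P - 46, i.e. P* = 37 and Q* = 102.
Since 27 < 37, the ceiling is binding.
At P = 27: Qd = 176 - 2·27 = 122 and Qs = 4·27 - 46 = 62.
Shortage = Qd - Qs = 122 - 62 = 60.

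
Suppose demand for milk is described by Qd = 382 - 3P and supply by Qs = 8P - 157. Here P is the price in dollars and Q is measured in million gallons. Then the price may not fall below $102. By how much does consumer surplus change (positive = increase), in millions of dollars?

-8241.5

In a free market, 382 - 3P = 8P - 157 gives the equilibrium P* = 49, Q* = 235.
The floor of 102 is above the equilibrium price 49, so it binds.
At P = 102: Qd = 382 - 3·102 = 76 and Qs = 8·102 - 157 = 659.
Consumer surplus without the control is ½ · (382/3 - 49) · 235 = 55225/6.
With the floor, consumers buy 76 units at 102, so CS = ½ · (382/3 - 102) · 76 = 2888/3.
Change in consumer surplus = 2888/3 - 55225/6 = -8241.5.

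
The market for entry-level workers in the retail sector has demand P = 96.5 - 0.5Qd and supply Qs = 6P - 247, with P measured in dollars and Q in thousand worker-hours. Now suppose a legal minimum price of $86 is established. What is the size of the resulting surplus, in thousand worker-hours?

Rearranging demand gives Qd = 193 - 2P. Equilibrium: 193 - 2P = 6P - 247, so 440 = 8P and P* = 55, Q* = 83.
The floor of 86 is above the equilibrium price 55, so it binds.
At P = 86: Qd = 193 - 2·86 = 21 and Qs = 6·86 - 247 = 269.
Surplus = Qs - Qd = 269 - 21 = 248.

248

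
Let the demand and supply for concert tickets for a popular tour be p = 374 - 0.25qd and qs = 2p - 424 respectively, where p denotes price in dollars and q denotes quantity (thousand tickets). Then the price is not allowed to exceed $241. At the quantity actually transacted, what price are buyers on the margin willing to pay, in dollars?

Rearranging demand gives qd = 1496 - 4p. Equilibrium: 1496 - 4p = 2p - 424, so 1920 = 6p and p* = 320, q* = 216.
Since 241 < 320, the ceiling is binding.
At p = 241: qd = 1496 - 4·241 = 532 and qs = 2·241 - 424 = 58.
Only 58 units reach the market. On the demand curve, the marginal buyer's willingness to pay at q = 58 is (1496 - 58)/4 = 359.5.

359.5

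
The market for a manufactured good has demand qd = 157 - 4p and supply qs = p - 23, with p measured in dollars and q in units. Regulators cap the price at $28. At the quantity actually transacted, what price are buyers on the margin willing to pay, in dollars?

38

Equilibrium: 157 - 4p = p - 23, so 180 = 5p and p* = 36, q* = 13.
Since 28 < 36, the ceiling is binding.
At p = 28: qd = 157 - 4·28 = 45 and qs = 28 - 23 = 5.
Only 5 units reach the market. On the demand curve, the marginal buyer's willingness to pay at q = 5 is (157 - 5)/4 = 38.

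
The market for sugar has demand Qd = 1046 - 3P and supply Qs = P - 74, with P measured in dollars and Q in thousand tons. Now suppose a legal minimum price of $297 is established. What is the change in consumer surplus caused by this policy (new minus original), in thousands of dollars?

In a free market, 1046 - 3P = P - 74 gives the equilibrium P* = 280, Q* = 206.
Since 297 > 280, the floor is binding.
At P = 297: Qd = 1046 - 3·297 = 155 and Qs = 297 - 74 = 223.
Consumer surplus without the control is ½ · (1046/3 - 280) · 206 = 21218/3.
With the floor, consumers buy 155 units at 297, so CS = ½ · (1046/3 - 297) · 155 = 24025/6.
Change in consumer surplus = 24025/6 - 21218/3 = -3068.5.

-3068.5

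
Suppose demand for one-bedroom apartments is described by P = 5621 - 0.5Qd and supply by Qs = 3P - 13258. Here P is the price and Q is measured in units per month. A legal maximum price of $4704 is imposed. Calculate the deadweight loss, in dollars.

Rearranging demand gives Qd = 11242 - 2P. In a free market, 11242 - 2P = 3P - 13258 gives the equilibrium P* = 4900, Q* = 1442.
Because the ceiling (4704) lies below the market-clearing price, it is binding.
At P = 4704: Qd = 11242 - 2·4704 = 1834 and Qs = 3·4704 - 13258 = 854.
Quantity traded falls to 854. At Q = 854 the demand price is (11242 - 854)/2 = 5194 and the supply price is (13258 + 854)/3 = 4704.
Deadweight loss = ½ · (5194 - 4704) · (1442 - 854) = ½ · 490 · 588 = 144060.

144060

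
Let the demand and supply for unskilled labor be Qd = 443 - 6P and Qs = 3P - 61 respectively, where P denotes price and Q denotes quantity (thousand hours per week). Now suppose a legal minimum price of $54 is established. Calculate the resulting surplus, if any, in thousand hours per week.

Without the control the market clears where 443 - 6P = 3P - 61, i.e. P* = 56 and Q* = 107.
Since 54 is below P* = 56, the floor does not bind and the free-market outcome prevails.
Since the control does not bind, there is no surplus.

0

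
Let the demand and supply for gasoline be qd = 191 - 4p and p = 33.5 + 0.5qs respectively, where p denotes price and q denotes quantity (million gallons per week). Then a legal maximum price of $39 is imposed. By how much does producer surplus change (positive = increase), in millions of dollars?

-60

Rearranging supply gives qs = 2p - 67. Setting quantity demanded equal to quantity supplied, 191 - 4p = 2p - 67, gives p* = 43 and q* = 19.
The ceiling of 39 is below the equilibrium price 43, so it binds.
At p = 39: qd = 191 - 4·39 = 35 and qs = 2·39 - 67 = 11.
Producer surplus without the control is ½ · (43 - 33.5) · 19 = 90.25.
With the ceiling, producers sell 11 units at 39, so PS = ½ · (39 - 33.5) · 11 = 30.25.
Change in producer surplus = 30.25 - 90.25 = -60.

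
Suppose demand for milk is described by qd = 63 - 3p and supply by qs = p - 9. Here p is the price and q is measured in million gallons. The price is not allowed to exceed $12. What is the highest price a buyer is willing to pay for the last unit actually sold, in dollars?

Setting quantity demanded equal to quantity supplied, 63 - 3p = p - 9, gives p* = 18 and q* = 9.
Since 12 < 18, the ceiling is binding.
At p = 12: qd = 63 - 3·12 = 27 and qs = 12 - 9 = 3.
Only 3 units reach the market. On the demand curve, the marginal buyer's willingness to pay at q = 3 is (63 - 3)/3 = 20.

20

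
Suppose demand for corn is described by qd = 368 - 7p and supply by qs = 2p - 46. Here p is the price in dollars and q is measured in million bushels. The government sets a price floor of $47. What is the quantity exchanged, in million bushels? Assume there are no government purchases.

39

Without the control the market clears where 368 - 7p = 2p - 46, i.e. p* = 46 and q* = 46.
Because the floor (47) lies above the market-clearing price, it is binding.
At p = 47: qd = 368 - 7·47 = 39 and qs = 2·47 - 46 = 48.
The quantity actually transacted is the short side, demand: 39.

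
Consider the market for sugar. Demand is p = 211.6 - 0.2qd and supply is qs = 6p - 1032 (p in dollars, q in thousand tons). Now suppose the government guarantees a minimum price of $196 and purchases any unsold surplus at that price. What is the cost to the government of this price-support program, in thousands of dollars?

Rearranging demand gives qd = 1058 - 5p. Without the control the market clears where 1058 - 5p = 6p - 1032, i.e. p* = 190 and q* = 108.
Since 196 > 190, the floor is binding.
At p = 196: qd = 1058 - 5·196 = 78 and qs = 6·196 - 1032 = 144.
Surplus = qs - qd = 66.
Government expenditure = surplus × support price = 66 × 196 = 12936.

12936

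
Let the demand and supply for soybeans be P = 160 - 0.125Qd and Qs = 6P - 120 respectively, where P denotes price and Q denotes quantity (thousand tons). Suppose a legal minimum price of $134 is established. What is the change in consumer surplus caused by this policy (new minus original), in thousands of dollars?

-11696

Rearranging demand gives Qd = 1280 - 8P. Equilibrium: 1280 - 8P = 6P - 120, so 1400 = 14P and P* = 100, Q* = 480.
The floor of 134 is above the equilibrium price 100, so it binds.
At P = 134: Qd = 1280 - 8·134 = 208 and Qs = 6·134 - 120 = 684.
Consumer surplus without the control is ½ · (160 - 100) · 480 = 14400.
With the floor, consumers buy 208 units at 134, so CS = ½ · (160 - 134) · 208 = 2704.
Change in consumer surplus = 2704 - 14400 = -11696.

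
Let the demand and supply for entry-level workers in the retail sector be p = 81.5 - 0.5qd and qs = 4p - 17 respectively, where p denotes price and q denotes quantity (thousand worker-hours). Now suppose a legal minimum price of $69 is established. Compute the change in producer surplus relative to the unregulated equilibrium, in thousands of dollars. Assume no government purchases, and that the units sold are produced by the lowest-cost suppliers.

Rearranging demand gives qd = 163 - 2p. Equilibrium: 163 - 2p = 4p - 17, so 180 = 6p and p* = 30, q* = 103.
The floor of 69 is above the equilibrium price 30, so it binds.
At p = 69: qd = 163 - 2·69 = 25 and qs = 4·69 - 17 = 259.
Producer surplus without the control is ½ · (30 - 4.25) · 103 = 1326.125.
With the floor, 25 units are sold at 69. The supply price at q = 25 is 10.5, so PS = ½ · [(69 - 4.25) + (69 - 10.5)] · 25 = 1540.625.
Change in producer surplus = 1540.625 - 1326.125 = 214.5.

214.5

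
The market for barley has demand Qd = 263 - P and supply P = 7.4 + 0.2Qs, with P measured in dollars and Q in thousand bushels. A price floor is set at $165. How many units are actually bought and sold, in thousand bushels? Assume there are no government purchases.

98

Rearranging supply gives Qs = 5P - 37. In a free market, 263 - P = 5P - 37 gives the equilibrium P* = 50, Q* = 213.
Because the floor (165) lies above the market-clearing price, it is binding.
At P = 165: Qd = 263 - 165 = 98 and Qs = 5·165 - 37 = 788.
The quantity actually transacted is the short side, demand: 98.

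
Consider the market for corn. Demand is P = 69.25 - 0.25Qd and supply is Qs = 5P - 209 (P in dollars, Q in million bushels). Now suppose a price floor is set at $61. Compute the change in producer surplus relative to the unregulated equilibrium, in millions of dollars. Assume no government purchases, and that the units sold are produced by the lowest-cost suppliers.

152.6

Rearranging demand gives Qd = 277 - 4P. Setting quantity demanded equal to quantity supplied, 277 - 4P = 5P - 209, gives P* = 54 and Q* = 61.
Because the floor (61) lies above the market-clearing price, it is binding.
At P = 61: Qd = 277 - 4·61 = 33 and Qs = 5·61 - 209 = 96.
Producer surplus without the control is ½ · (54 - 41.8) · 61 = 372.1.
With the floor, 33 units are sold at 61. The supply price at Q = 33 is 48.4, so PS = ½ · [(61 - 41.8) + (61 - 48.4)] · 33 = 524.7.
Change in producer surplus = 524.7 - 372.1 = 152.6.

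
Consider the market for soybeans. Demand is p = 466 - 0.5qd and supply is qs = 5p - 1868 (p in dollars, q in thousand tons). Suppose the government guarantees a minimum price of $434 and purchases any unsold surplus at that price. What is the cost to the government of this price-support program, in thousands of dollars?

Rearranging demand gives qd = 932 - 2p. Setting quantity demanded equal to quantity supplied, 932 - 2p = 5p - 1868, gives p* = 400 and q* = 132.
The floor of 434 is above the equilibrium price 400, so it binds.
At p = 434: qd = 932 - 2·434 = 64 and qs = 5·434 - 1868 = 302.
Surplus = qs - qd = 238.
Government expenditure = surplus × support price = 238 × 434 = 103292.

103292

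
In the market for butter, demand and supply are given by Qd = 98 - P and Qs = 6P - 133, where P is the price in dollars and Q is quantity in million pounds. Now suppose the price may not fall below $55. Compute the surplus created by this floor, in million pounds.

154

Setting quantity demanded equal to quantity supplied, 98 - P = 6P - 133, gives P* = 33 and Q* = 65.
Because the floor (55) lies above the market-clearing price, it is binding.
At P = 55: Qd = 98 - 55 = 43 and Qs = 6·55 - 133 = 197.
Surplus = Qs - Qd = 197 - 43 = 154.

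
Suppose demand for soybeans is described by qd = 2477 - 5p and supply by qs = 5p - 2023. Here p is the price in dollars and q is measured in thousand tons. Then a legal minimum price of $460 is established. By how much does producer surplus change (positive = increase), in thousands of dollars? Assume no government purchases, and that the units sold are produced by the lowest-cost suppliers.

In a free market, 2477 - 5p = 5p - 2023 gives the equilibrium p* = 450, q* = 227.
The floor of 460 is above the equilibrium price 450, so it binds.
At p = 460: qd = 2477 - 5·460 = 177 and qs = 5·460 - 2023 = 277.
Producer surplus without the control is ½ · (450 - 404.6) · 227 = 5152.9.
With the floor, 177 units are sold at 460. The supply price at q = 177 is 440, so PS = ½ · [(460 - 404.6) + (460 - 440)] · 177 = 6672.9.
Change in producer surplus = 6672.9 - 5152.9 = 1520.

1520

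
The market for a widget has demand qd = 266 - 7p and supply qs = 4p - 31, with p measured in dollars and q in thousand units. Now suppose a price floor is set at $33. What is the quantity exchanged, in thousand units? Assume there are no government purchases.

35

In a free market, 266 - 7p = 4p - 31 gives the equilibrium p* = 27, q* = 77.
The floor of 33 is above the equilibrium price 27, so it binds.
At p = 33: qd = 266 - 7·33 = 35 and qs = 4·33 - 31 = 101.
The quantity actually transacted is the short side, demand: 35.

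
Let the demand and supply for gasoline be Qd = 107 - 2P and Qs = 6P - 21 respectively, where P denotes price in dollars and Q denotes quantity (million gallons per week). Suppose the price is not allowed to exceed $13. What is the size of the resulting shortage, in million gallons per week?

In a free market, 107 - 2P = 6P - 21 gives the equilibrium P* = 16, Q* = 75.
Since 13 < 16, the ceiling is binding.
At P = 13: Qd = 107 - 2·13 = 81 and Qs = 6·13 - 21 = 57.
Shortage = Qd - Qs = 81 - 57 = 24.

24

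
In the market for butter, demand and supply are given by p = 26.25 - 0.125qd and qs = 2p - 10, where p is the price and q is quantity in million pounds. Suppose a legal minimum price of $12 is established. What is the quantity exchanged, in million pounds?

34

Rearranging demand gives qd = 210 - 8p. Without the control the market clears where 210 - 8p = 2p - 10, i.e. p* = 22 and q* = 34.
The floor of 12 is below the equilibrium price 22, so it is not binding; the market clears at p* = 22, q* = 34.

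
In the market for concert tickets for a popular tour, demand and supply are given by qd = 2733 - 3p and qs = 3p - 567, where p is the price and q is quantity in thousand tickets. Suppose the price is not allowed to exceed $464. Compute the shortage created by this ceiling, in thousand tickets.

Setting quantity demanded equal to quantity supplied, 2733 - 3p = 3p - 567, gives p* = 550 and q* = 1083.
The ceiling of 464 is below the equilibrium price 550, so it binds.
At p = 464: qd = 2733 - 3·464 = 1341 and qs = 3·464 - 567 = 825.
Shortage = qd - qs = 1341 - 825 = 516.

516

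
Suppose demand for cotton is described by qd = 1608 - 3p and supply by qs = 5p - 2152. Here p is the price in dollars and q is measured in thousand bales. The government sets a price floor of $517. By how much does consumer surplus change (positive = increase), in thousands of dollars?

Equilibrium: 1608 - 3p = 5p - 2152, so 3760 = 8p and p* = 470, q* = 198.
The floor of 517 is above the equilibrium price 470, so it binds.
At p = 517: qd = 1608 - 3·517 = 57 and qs = 5·517 - 2152 = 433.
Consumer surplus without the control is ½ · (536 - 470) · 198 = 6534.
With the floor, consumers buy 57 units at 517, so CS = ½ · (536 - 517) · 57 = 541.5.
Change in consumer surplus = 541.5 - 6534 = -5992.5.

-5992.5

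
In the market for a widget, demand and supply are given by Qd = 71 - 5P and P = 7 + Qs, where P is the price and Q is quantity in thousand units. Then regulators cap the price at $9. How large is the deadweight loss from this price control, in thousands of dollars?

9.6

Rearranging supply gives Qs = P - 7. Without the control the market clears where 71 - 5P = P - 7, i.e. P* = 13 and Q* = 6.
Because the ceiling (9) lies below the market-clearing price, it is binding.
At P = 9: Qd = 71 - 5·9 = 26 and Qs = 9 - 7 = 2.
Quantity traded falls to 2. At Q = 2 the demand price is (71 - 2)/5 = 13.8 and the supply price is 7 + 2 = 9.
Deadweight loss = ½ · (13.8 - 9) · (6 - 2) = ½ · 4.8 · 4 = 9.6.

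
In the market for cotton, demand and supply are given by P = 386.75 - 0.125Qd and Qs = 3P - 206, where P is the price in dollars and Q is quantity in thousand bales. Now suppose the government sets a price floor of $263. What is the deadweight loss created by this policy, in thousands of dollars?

0

Rearranging demand gives Qd = 3094 - 8P. Equilibrium: 3094 - 8P = 3P - 206, so 3300 = 11P and P* = 300, Q* = 694.
Since 263 is below P* = 300, the floor does not bind and the free-market outcome prevails.
Since the control does not bind, no trades are prevented and deadweight loss is zero.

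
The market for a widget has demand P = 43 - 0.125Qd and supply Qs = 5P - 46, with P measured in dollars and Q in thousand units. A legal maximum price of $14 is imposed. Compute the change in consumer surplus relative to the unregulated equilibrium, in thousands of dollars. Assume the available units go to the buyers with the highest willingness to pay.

Rearranging demand gives Qd = 344 - 8P. Without the control the market clears where 344 - 8P = 5P - 46, i.e. P* = 30 and Q* = 104.
The ceiling of 14 is below the equilibrium price 30, so it binds.
At P = 14: Qd = 344 - 8·14 = 232 and Qs = 5·14 - 46 = 24.
Consumer surplus without the control is ½ · (43 - 30) · 104 = 676.
With the ceiling, 24 units are sold at 14 (assume they go to the highest-value buyers). The demand price at Q = 24 is 40, so CS = ½ · [(43 - 14) + (40 - 14)] · 24 = 660.
Change in consumer surplus = 660 - 676 = -16.

-16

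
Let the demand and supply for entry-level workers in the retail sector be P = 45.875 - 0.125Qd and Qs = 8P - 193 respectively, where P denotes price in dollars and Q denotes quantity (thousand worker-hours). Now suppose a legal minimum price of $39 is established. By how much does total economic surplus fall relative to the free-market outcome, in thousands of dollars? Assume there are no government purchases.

128

Rearranging demand gives Qd = 367 - 8P. In a free market, 367 - 8P = 8P - 193 gives the equilibrium P* = 35, Q* = 87.
The floor of 39 is above the equilibrium price 35, so it binds.
At P = 39: Qd = 367 - 8·39 = 55 and Qs = 8·39 - 193 = 119.
Quantity traded falls to 55. At Q = 55 the demand price is (367 - 55)/8 = 39 and the supply price is (193 + 55)/8 = 31.
Deadweight loss = ½ · (39 - 31) · (87 - 55) = ½ · 8 · 32 = 128.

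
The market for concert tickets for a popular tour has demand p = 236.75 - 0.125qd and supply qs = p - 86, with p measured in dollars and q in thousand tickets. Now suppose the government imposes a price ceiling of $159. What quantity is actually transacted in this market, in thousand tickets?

73

Rearranging demand gives qd = 1894 - 8p. In a free market, 1894 - 8p = p - 86 gives the equilibrium p* = 220, q* = 134.
The ceiling of 159 is below the equilibrium price 220, so it binds.
At p = 159: qd = 1894 - 8·159 = 622 and qs = 159 - 86 = 73.
The quantity actually transacted is the short side, supply: 73.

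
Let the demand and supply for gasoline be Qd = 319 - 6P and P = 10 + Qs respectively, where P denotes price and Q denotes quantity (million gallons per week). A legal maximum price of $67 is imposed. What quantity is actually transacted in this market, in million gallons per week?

37

Rearranging supply gives Qs = P - 10. Setting quantity demanded equal to quantity supplied, 319 - 6P = P - 10, gives P* = 47 and Q* = 37.
Since 67 is above P* = 47, the ceiling does not bind and the free-market outcome prevails.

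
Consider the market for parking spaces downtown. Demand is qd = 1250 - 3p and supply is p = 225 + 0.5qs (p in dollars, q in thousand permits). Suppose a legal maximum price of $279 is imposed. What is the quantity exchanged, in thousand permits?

108

Rearranging supply gives qs = 2p - 450. In a free market, 1250 - 3p = 2p - 450 gives the equilibrium p* = 340, q* = 230.
The ceiling of 279 is below the equilibrium price 340, so it binds.
At p = 279: qd = 1250 - 3·279 = 413 and qs = 2·279 - 450 = 108.
The quantity actually transacted is the short side, supply: 108.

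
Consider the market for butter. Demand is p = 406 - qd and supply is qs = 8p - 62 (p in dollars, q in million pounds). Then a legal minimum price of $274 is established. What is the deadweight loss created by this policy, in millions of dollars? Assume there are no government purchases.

Rearranging demand gives qd = 406 - p. In a free market, 406 - p = 8p - 62 gives the equilibrium p* = 52, q* = 354.
Because the floor (274) lies above the market-clearing price, it is binding.
At p = 274: qd = 406 - 274 = 132 and qs = 8·274 - 62 = 2130.
Quantity traded falls to 132. At q = 132 the demand price is 406 - 132 = 274 and the supply price is (62 + 132)/8 = 24.25.
Deadweight loss = ½ · (274 - 24.25) · (354 - 132) = ½ · 249.75 · 222 = 27722.25.

27722.25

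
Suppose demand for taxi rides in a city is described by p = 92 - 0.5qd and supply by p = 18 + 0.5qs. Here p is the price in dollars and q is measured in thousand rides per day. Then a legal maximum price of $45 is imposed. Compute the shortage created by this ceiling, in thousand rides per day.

Rearranging demand gives qd = 184 - 2p; rearranging supply gives qs = 2p - 36. Without the control the market clears where 184 - 2p = 2p - 36, i.e. p* = 55 and q* = 74.
Since 45 < 55, the ceiling is binding.
At p = 45: qd = 184 - 2·45 = 94 and qs = 2·45 - 36 = 54.
Shortage = qd - qs = 94 - 54 = 40.

40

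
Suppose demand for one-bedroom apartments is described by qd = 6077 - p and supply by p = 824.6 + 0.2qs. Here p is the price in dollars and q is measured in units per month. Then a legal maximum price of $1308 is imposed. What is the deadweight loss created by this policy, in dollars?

Rearranging supply gives qs = 5p - 4123. Without the control the market clears where 6077 - p = 5p - 4123, i.e. p* = 1700 and q* = 4377.
Because the ceiling (1308) lies below the market-clearing price, it is binding.
At p = 1308: qd = 6077 - 1308 = 4769 and qs = 5·1308 - 4123 = 2417.
Quantity traded falls to 2417. At q = 2417 the demand price is 6077 - 2417 = 3660 and the supply price is (4123 + 2417)/5 = 1308.
Deadweight loss = ½ · (3660 - 1308) · (4377 - 2417) = ½ · 2352 · 1960 = 2304960.

2304960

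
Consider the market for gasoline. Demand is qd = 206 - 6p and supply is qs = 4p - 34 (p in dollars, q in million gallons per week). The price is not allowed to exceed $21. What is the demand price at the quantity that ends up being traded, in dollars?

Setting quantity demanded equal to quantity supplied, 206 - 6p = 4p - 34, gives p* = 24 and q* = 62.
The ceiling of 21 is below the equilibrium price 24, so it binds.
At p = 21: qd = 206 - 6·21 = 80 and qs = 4·21 - 34 = 50.
Only 50 units reach the market. On the demand curve, the marginal buyer's willingness to pay at q = 50 is (206 - 50)/6 = 26.

26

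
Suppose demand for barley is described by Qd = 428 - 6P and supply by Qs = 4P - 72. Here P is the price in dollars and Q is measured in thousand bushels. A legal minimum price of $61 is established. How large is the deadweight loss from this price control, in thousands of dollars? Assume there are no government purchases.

907.5

Setting quantity demanded equal to quantity supplied, 428 - 6P = 4P - 72, gives P* = 50 and Q* = 128.
Because the floor (61) lies above the market-clearing price, it is binding.
At P = 61: Qd = 428 - 6·61 = 62 and Qs = 4·61 - 72 = 172.
Quantity traded falls to 62. At Q = 62 the demand price is (428 - 62)/6 = 61 and the supply price is (72 + 62)/4 = 33.5.
Deadweight loss = ½ · (61 - 33.5) · (128 - 62) = ½ · 27.5 · 66 = 907.5.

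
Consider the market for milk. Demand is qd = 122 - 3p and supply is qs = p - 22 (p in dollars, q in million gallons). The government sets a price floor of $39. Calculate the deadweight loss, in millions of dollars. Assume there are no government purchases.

Without the control the market clears where 122 - 3p = p - 22, i.e. p* = 36 and q* = 14.
Since 39 > 36, the floor is binding.
At p = 39: qd = 122 - 3·39 = 5 and qs = 39 - 22 = 17.
Quantity traded falls to 5. At q = 5 the demand price is (122 - 5)/3 = 39 and the supply price is 22 + 5 = 27.
Deadweight loss = ½ · (39 - 27) · (14 - 5) = ½ · 12 · 9 = 54.

54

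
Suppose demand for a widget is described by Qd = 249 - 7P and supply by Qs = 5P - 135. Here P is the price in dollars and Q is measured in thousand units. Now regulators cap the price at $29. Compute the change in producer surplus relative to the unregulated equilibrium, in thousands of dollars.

In a free market, 249 - 7P = 5P - 135 gives the equilibrium P* = 32, Q* = 25.
Since 29 < 32, the ceiling is binding.
At P = 29: Qd = 249 - 7·29 = 46 and Qs = 5·29 - 135 = 10.
Producer surplus without the control is ½ · (32 - 27) · 25 = 62.5.
With the ceiling, producers sell 10 units at 29, so PS = ½ · (29 - 27) · 10 = 10.
Change in producer surplus = 10 - 62.5 = -52.5.

-52.5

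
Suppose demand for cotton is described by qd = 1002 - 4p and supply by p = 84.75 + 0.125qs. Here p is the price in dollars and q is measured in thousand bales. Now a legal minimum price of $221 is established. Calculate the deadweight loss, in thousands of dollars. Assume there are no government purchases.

Rearranging supply gives qs = 8p - 678. Equilibrium: 1002 - 4p = 8p - 678, so 1680 = 12p and p* = 140, q* = 442.
The floor of 221 is above the equilibrium price 140, so it binds.
At p = 221: qd = 1002 - 4·221 = 118 and qs = 8·221 - 678 = 1090.
Quantity traded falls to 118. At q = 118 the demand price is (1002 - 118)/4 = 221 and the supply price is (678 + 118)/8 = 99.5.
Deadweight loss = ½ · (221 - 99.5) · (442 - 118) = ½ · 121.5 · 324 = 19683.

19683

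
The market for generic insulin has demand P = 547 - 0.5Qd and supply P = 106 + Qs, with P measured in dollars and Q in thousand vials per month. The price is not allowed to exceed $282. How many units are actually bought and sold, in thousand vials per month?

176

Rearranging demand gives Qd = 1094 - 2P; rearranging supply gives Qs = P - 106. Equilibrium: 1094 - 2P = P - 106, so 1200 = 3P and P* = 400, Q* = 294.
The ceiling of 282 is below the equilibrium price 400, so it binds.
At P = 282: Qd = 1094 - 2·282 = 530 and Qs = 282 - 106 = 176.
The quantity actually transacted is the short side, supply: 176.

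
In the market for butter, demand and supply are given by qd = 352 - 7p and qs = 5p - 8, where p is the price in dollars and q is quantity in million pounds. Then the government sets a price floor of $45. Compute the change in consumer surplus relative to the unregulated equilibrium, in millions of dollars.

In a free market, 352 - 7p = 5p - 8 gives the equilibrium p* = 30, q* = 142.
The floor of 45 is above the equilibrium price 30, so it binds.
At p = 45: qd = 352 - 7·45 = 37 and qs = 5·45 - 8 = 217.
Consumer surplus without the control is ½ · (352/7 - 30) · 142 = 10082/7.
With the floor, consumers buy 37 units at 45, so CS = ½ · (352/7 - 45) · 37 = 1369/14.
Change in consumer surplus = 1369/14 - 10082/7 = -1342.5.

-1342.5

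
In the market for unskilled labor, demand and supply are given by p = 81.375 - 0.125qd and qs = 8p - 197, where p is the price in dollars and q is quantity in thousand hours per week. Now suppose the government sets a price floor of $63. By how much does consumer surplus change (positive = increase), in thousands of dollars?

Rearranging demand gives qd = 651 - 8p. In a free market, 651 - 8p = 8p - 197 gives the equilibrium p* = 53, q* = 227.
Since 63 > 53, the floor is binding.
At p = 63: qd = 651 - 8·63 = 147 and qs = 8·63 - 197 = 307.
Consumer surplus without the control is ½ · (81.375 - 53) · 227 = 3220.5625.
With the floor, consumers buy 147 units at 63, so CS = ½ · (81.375 - 63) · 147 = 1350.5625.
Change in consumer surplus = 1350.5625 - 3220.5625 = -1870.

-1870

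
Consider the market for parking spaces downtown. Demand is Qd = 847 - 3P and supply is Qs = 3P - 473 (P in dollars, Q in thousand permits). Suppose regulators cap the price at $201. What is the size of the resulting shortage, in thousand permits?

114

Setting quantity demanded equal to quantity supplied, 847 - 3P = 3P - 473, gives P* = 220 and Q* = 187.
Because the ceiling (201) lies below the market-clearing price, it is binding.
At P = 201: Qd = 847 - 3·201 = 244 and Qs = 3·201 - 473 = 130.
Shortage = Qd - Qs = 244 - 130 = 114.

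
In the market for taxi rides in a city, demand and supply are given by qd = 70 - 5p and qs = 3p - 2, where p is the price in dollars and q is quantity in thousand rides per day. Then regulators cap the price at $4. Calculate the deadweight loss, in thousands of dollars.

60

Without the control the market clears where 70 - 5p = 3p - 2, i.e. p* = 9 and q* = 25.
Since 4 < 9, the ceiling is binding.
At p = 4: qd = 70 - 5·4 = 50 and qs = 3·4 - 2 = 10.
Quantity traded falls to 10. At q = 10 the demand price is (70 - 10)/5 = 12 and the supply price is (2 + 10)/3 = 4.
Deadweight loss = ½ · (12 - 4) · (25 - 10) = ½ · 8 · 15 = 60.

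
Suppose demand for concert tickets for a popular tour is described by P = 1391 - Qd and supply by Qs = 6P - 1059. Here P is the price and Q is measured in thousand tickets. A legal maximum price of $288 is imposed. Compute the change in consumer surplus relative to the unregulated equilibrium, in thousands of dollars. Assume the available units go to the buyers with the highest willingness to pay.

-27714

Rearranging demand gives Qd = 1391 - P. Without the control the market clears where 1391 - P = 6P - 1059, i.e. P* = 350 and Q* = 1041.
The ceiling of 288 is below the equilibrium price 350, so it binds.
At P = 288: Qd = 1391 - 288 = 1103 and Qs = 6·288 - 1059 = 669.
Consumer surplus without the control is ½ · (1391 - 350) · 1041 = 541840.5.
With the ceiling, 669 units are sold at 288 (assume they go to the highest-value buyers). The demand price at Q = 669 is 722, so CS = ½ · [(1391 - 288) + (722 - 288)] · 669 = 514126.5.
Change in consumer surplus = 514126.5 - 541840.5 = -27714.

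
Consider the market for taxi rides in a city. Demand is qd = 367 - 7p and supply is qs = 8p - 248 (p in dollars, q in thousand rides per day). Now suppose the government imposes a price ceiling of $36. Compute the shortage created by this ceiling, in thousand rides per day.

In a free market, 367 - 7p = 8p - 248 gives the equilibrium p* = 41, q* = 80.
The ceiling of 36 is below the equilibrium price 41, so it binds.
At p = 36: qd = 367 - 7·36 = 115 and qs = 8·36 - 248 = 40.
Shortage = qd - qs = 115 - 40 = 75.

75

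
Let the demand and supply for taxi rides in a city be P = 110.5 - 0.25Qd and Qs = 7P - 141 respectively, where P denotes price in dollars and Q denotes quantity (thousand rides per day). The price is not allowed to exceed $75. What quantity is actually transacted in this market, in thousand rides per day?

230

Rearranging demand gives Qd = 442 - 4P. In a free market, 442 - 4P = 7P - 141 gives the equilibrium P* = 53, Q* = 230.
The ceiling of 75 is above the equilibrium price 53, so it is not binding; the market clears at P* = 53, Q* = 230.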